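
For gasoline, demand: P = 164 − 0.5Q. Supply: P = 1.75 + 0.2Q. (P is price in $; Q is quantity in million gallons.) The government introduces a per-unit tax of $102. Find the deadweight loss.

$7431.43 million

Competitive equilibrium: 164 − 0.5Q = 1.75 + 0.2Q → Q* = 231.7857, P* = 48.1071.
With the tax, the buyer price exceeds the seller price by 102: (164 − 0.5Q) − (1.75 + 0.2Q) = 102 → Q' = 86.0714.
ΔQ = 231.7857 − 86.0714 = 145.7143; the wedge equals the tax, 102.
Deadweight loss = ½ × 145.7143 × 102 = $7431.43 million.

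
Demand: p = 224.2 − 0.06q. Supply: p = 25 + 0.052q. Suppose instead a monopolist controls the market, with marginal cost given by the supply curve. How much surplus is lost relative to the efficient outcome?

21556.40

Competitive equilibrium: 224.2 − 0.06q = 25 + 0.052q → q* = 1778.57143, p* = 117.48571.
Marginal revenue: MR = 224.2 − 0.12q. Set MR = MC: 224.2 − 0.12q = 25 + 0.052q → q_m = 1158.13953.
Price p_m = 224.2 − 0.06·1158.13953 = 154.71163; MC(q_m) = 25 + 0.052·1158.13953 = 85.22326.
Competitive q* = 1778.57143, so Δq = 620.4319; wedge = 154.71163 − 85.22326 = 69.48837.
Welfare loss = ½ × 620.4319 × 69.48837 = 21556.40.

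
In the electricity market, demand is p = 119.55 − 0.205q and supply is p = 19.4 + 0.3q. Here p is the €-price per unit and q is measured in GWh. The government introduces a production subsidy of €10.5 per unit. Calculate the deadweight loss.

Competitive equilibrium: 119.55 − 0.205q = 19.4 + 0.3q → q* = 198.3168, p* = 78.895.
The subsidy lowers effective supply by 10.5: p = 8.9 + 0.3q.
New quantity: 119.55 − 0.205q = 8.9 + 0.3q → q' = 219.1089.
Overproduction Δq = 219.1089 − 198.3168 = 20.7921; wedge = subsidy = 10.5.
The triangle = ½ × 20.7921 × 10.5 = €109.16.

€109.16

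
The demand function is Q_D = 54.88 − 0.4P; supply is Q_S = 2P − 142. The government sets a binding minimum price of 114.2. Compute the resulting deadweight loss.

248.33

In inverse form: demand P = 137.2 − 2.5Q, supply P = 71 + 0.5Q.
Competitive equilibrium: 137.2 − 2.5Q = 71 + 0.5Q → Q* = 22.0667, P* = 82.0333.
At the floor P = 114.2, quantity demanded = (137.2 − 114.2)/2.5 = 9.2.
Sellers' marginal cost at Q' = 9.2: 71 + 0.5·9.2 = 75.6.
ΔQ = 22.0667 − 9.2 = 12.8667; wedge = 114.2 − 75.6 = 38.6.
Welfare loss = ½ × 12.8667 × 38.6 = 248.33.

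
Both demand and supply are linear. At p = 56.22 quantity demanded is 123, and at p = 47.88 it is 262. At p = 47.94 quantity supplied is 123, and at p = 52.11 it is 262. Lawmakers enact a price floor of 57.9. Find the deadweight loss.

648

Demand slope = (47.88 − 56.22)/(262 − 123) = −0.06, so p = 63.6 − 0.06q.
Supply slope = (52.11 − 47.94)/(262 − 123) = 0.03, so p = 44.25 + 0.03q.
Competitive equilibrium: 63.6 − 0.06q = 44.25 + 0.03q → q* = 215, p* = 50.7.
At the floor p = 57.9, quantity demanded = (63.6 − 57.9)/0.06 = 95.
Sellers' marginal cost at q' = 95: 44.25 + 0.03·95 = 47.1.
Δq = 215 − 95 = 120; wedge = 57.9 − 47.1 = 10.8.
Welfare loss = ½ × 120 × 10.8 = 648.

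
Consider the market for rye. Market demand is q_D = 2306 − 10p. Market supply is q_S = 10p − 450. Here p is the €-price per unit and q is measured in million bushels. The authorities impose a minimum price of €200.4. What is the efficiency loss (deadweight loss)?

€39187.60 million

In inverse form: demand p = 230.6 − 0.1q, supply p = 45 + 0.1q.
Competitive equilibrium: 230.6 − 0.1q = 45 + 0.1q → q* = 928, p* = 137.8.
At the floor p = 200.4, quantity demanded = (230.6 − 200.4)/0.1 = 302.
Sellers' marginal cost at q' = 302: 45 + 0.1·302 = 75.2.
Δq = 928 − 302 = 626; wedge = 200.4 − 75.2 = 125.2.
Welfare loss = ½ × 626 × 125.2 = €39187.60 million.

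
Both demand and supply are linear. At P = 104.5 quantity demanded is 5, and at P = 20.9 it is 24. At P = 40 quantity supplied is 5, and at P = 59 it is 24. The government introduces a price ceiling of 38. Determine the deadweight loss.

525.01

Demand slope = (20.9 − 104.5)/(24 − 5) = −4.4, so P = 126.5 − 4.4Q.
Supply slope = (59 − 40)/(24 − 5) = 1, so P = 35 + Q.
Competitive equilibrium: 126.5 − 4.4Q = 35 + Q → Q* = 16.9444, P* = 51.9444.
At the ceiling P = 38, quantity supplied = (38 − 35)/1 = 3.
Willingness to pay at Q' = 3: 126.5 − 4.4·3 = 113.3.
ΔQ = 16.9444 − 3 = 13.9444; wedge = 113.3 − 38 = 75.3.
The triangle = ½ × 13.9444 × 75.3 = 525.01.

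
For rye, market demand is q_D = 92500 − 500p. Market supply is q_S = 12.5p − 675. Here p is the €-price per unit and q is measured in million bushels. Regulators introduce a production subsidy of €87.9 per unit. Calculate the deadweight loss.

In inverse form: demand p = 185 − 0.002q, supply p = 54 + 0.08q.
Competitive equilibrium: 185 − 0.002q = 54 + 0.08q → q* = 1597.561, p* = 181.8049.
The subsidy lowers effective supply by 87.9: p = 0.08q − 33.9.
New quantity: 185 − 0.002q = 0.08q − 33.9 → q' = 2669.5122.
Overproduction Δq = 2669.5122 − 1597.561 = 1071.9512; wedge = subsidy = 87.9.
Welfare loss = ½ × 1071.9512 × 87.9 = €47112.26 million.

€47112.26 million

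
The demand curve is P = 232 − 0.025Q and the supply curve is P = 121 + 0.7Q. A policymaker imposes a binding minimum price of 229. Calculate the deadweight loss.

397.24

Competitive equilibrium: 232 − 0.025Q = 121 + 0.7Q → Q* = 153.1034, P* = 228.1724.
At the floor P = 229, quantity demanded = (232 − 229)/0.025 = 120.
Sellers' marginal cost at Q' = 120: 121 + 0.7·120 = 205.
ΔQ = 153.1034 − 120 = 33.1034; wedge = 229 − 205 = 24.
DWL = ½ × 33.1034 × 24 = 397.24.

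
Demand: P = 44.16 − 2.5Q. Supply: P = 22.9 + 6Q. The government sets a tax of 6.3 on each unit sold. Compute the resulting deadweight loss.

Competitive equilibrium: 44.16 − 2.5Q = 22.9 + 6Q → Q* = 2.5012, P* = 37.9071.
With the tax, the buyer price exceeds the seller price by 6.3: (44.16 − 2.5Q) − (22.9 + 6Q) = 6.3 → Q' = 1.76.
ΔQ = 2.5012 − 1.76 = 0.7412; the wedge equals the tax, 6.3.
Deadweight loss = ½ × 0.7412 × 6.3 = 2.33.

2.33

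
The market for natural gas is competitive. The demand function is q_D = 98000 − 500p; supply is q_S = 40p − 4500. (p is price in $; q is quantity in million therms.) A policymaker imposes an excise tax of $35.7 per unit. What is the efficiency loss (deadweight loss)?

In inverse form: demand p = 196 − 0.002q, supply p = 112.5 + 0.025q.
Competitive equilibrium: 196 − 0.002q = 112.5 + 0.025q → q* = 3092.5926, p* = 189.8148.
With the tax, the buyer price exceeds the seller price by 35.7: (196 − 0.002q) − (112.5 + 0.025q) = 35.7 → q' = 1770.3704.
Δq = 3092.5926 − 1770.3704 = 1322.2222; the wedge equals the tax, 35.7.
DWL = ½ × 1322.2222 × 35.7 = $23601.67 million.

$23601.67 million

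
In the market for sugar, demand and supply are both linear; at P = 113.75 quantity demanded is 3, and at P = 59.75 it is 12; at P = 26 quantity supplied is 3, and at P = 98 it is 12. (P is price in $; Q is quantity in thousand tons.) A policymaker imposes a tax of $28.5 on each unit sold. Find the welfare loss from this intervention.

$29.01 thousand

Demand slope = (59.75 − 113.75)/(12 − 3) = −6, so P = 131.75 − 6Q.
Supply slope = (98 − 26)/(12 − 3) = 8, so P = 2 + 8Q.
Competitive equilibrium: 131.75 − 6Q = 2 + 8Q → Q* = 9.2679, P* = 76.1429.
With the tax, the buyer price exceeds the seller price by 28.5: (131.75 − 6Q) − (2 + 8Q) = 28.5 → Q' = 7.2321.
ΔQ = 9.2679 − 7.2321 = 2.0358; the wedge equals the tax, 28.5.
The triangle = ½ × 2.0358 × 28.5 = $29.01 thousand.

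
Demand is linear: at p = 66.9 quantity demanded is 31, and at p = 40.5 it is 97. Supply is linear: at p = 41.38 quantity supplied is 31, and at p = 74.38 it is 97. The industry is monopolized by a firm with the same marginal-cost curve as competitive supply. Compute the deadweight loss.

150.10

Demand slope = (40.5 − 66.9)/(97 − 31) = −0.4, so p = 79.3 − 0.4q.
Supply slope = (74.38 − 41.38)/(97 − 31) = 0.5, so p = 25.88 + 0.5q.
Competitive equilibrium: 79.3 − 0.4q = 25.88 + 0.5q → q* = 59.3556, p* = 55.5578.
Marginal revenue: MR = 79.3 − 0.8q. Set MR = MC: 79.3 − 0.8q = 25.88 + 0.5q → q_m = 41.0923.
Price p_m = 79.3 − 0.4·41.0923 = 62.8631; MC(q_m) = 25.88 + 0.5·41.0923 = 46.4262.
Competitive q* = 59.3556, so Δq = 18.2633; wedge = 62.8631 − 46.4262 = 16.4369.
DWL = ½ × 18.2633 × 16.4369 = 150.10.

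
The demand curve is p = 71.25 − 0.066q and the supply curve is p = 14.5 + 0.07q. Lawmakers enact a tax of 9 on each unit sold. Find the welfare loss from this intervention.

297.79

Competitive equilibrium: 71.25 − 0.066q = 14.5 + 0.07q → q* = 417.2794, p* = 43.7096.
With the tax, the buyer price exceeds the seller price by 9: (71.25 − 0.066q) − (14.5 + 0.07q) = 9 → q' = 351.1029.
Δq = 417.2794 − 351.1029 = 66.1765; the wedge equals the tax, 9.
Deadweight loss = ½ × 66.1765 × 9 = 297.79.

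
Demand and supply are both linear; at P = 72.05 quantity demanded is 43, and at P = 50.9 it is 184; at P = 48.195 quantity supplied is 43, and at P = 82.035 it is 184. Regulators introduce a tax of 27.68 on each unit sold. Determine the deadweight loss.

982.29

Demand slope = (50.9 − 72.05)/(184 − 43) = −0.15, so P = 78.5 − 0.15Q.
Supply slope = (82.035 − 48.195)/(184 − 43) = 0.24, so P = 37.875 + 0.24Q.
Competitive equilibrium: 78.5 − 0.15Q = 37.875 + 0.24Q → Q* = 104.1667, P* = 62.875.
With the tax, the buyer price exceeds the seller price by 27.68: (78.5 − 0.15Q) − (37.875 + 0.24Q) = 27.68 → Q' = 33.1923.
ΔQ = 104.1667 − 33.1923 = 70.9744; the wedge equals the tax, 27.68.
The triangle = ½ × 70.9744 × 27.68 = 982.29.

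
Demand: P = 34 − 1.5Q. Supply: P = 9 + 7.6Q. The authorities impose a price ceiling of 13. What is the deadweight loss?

22.44

Competitive equilibrium: 34 − 1.5Q = 9 + 7.6Q → Q* = 2.7473, P* = 29.8791.
At the ceiling P = 13, quantity supplied = (13 − 9)/7.6 = 0.5263.
Willingness to pay at Q' = 0.5263: 34 − 1.5·0.5263 = 33.2106.
ΔQ = 2.7473 − 0.5263 = 2.221; wedge = 33.2106 − 13 = 20.2106.
DWL = ½ × 2.221 × 20.2106 = 22.44.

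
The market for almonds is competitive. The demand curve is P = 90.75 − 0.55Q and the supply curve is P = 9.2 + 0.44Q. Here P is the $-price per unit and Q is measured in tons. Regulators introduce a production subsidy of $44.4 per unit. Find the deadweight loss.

$995.64

Competitive equilibrium: 90.75 − 0.55Q = 9.2 + 0.44Q → Q* = 82.3737, P* = 45.4444.
The subsidy lowers effective supply by 44.4: P = 0.44Q − 35.2.
New quantity: 90.75 − 0.55Q = 0.44Q − 35.2 → Q' = 127.2222.
Overproduction ΔQ = 127.2222 − 82.3737 = 44.8485; wedge = subsidy = 44.4.
Deadweight loss = ½ × 44.8485 × 44.4 = $995.64.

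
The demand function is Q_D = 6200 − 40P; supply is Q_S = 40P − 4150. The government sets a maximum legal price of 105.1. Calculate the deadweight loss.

In inverse form: demand P = 155 − 0.025Q, supply P = 103.75 + 0.025Q.
Competitive equilibrium: 155 − 0.025Q = 103.75 + 0.025Q → Q* = 1025, P* = 129.375.
At the ceiling P = 105.1, quantity supplied = (105.1 − 103.75)/0.025 = 54.
Willingness to pay at Q' = 54: 155 − 0.025·54 = 153.65.
ΔQ = 1025 − 54 = 971; wedge = 153.65 − 105.1 = 48.55.
DWL = ½ × 971 × 48.55 = 23571.025.

23571.025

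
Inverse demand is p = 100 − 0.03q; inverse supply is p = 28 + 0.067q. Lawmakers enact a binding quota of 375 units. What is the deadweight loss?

Competitive equilibrium: 100 − 0.03q = 28 + 0.067q → q* = 742.268, p* = 77.732.
At q = 375: demand price = 100 − 0.03·375 = 88.75; supply price = 28 + 0.067·375 = 53.125.
Δq = 742.268 − 375 = 367.268; wedge = 88.75 − 53.125 = 35.625.
The triangle = ½ × 367.268 × 35.625 = 6541.96.

6541.96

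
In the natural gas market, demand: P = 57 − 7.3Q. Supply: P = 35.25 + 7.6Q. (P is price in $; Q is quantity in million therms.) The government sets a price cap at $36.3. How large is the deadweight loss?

Competitive equilibrium: 57 − 7.3Q = 35.25 + 7.6Q → Q* = 1.4597, P* = 46.344.
At the ceiling P = 36.3, quantity supplied = (36.3 − 35.25)/7.6 = 0.1382.
Willingness to pay at Q' = 0.1382: 57 − 7.3·0.1382 = 55.9911.
ΔQ = 1.4597 − 0.1382 = 1.3215; wedge = 55.9911 − 36.3 = 19.6911.
The triangle = ½ × 1.3215 × 19.6911 = $13.01 million.

$13.01 million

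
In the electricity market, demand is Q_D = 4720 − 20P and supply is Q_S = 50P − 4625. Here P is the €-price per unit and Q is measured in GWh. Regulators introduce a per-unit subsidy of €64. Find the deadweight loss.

€29257.14

In inverse form: demand P = 236 − 0.05Q, supply P = 92.5 + 0.02Q.
Competitive equilibrium: 236 − 0.05Q = 92.5 + 0.02Q → Q* = 2050, P* = 133.5.
The subsidy lowers effective supply by 64: P = 28.5 + 0.02Q.
New quantity: 236 − 0.05Q = 28.5 + 0.02Q → Q' = 2964.2857.
Overproduction ΔQ = 2964.2857 − 2050 = 914.2857; wedge = subsidy = 64.
DWL = ½ × 914.2857 × 64 = €29257.14.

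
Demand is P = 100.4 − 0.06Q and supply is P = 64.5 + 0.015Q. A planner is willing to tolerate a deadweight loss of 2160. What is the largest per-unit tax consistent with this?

18

Competitive equilibrium: 100.4 − 0.06Q = 64.5 + 0.015Q → Q* = 478.6667, P* = 71.68.
A tax t gives ΔQ = t/0.075 and wedge t, so DWL = t²/0.15.
t²/0.15 = 2160 → t² = 324 → t = 18.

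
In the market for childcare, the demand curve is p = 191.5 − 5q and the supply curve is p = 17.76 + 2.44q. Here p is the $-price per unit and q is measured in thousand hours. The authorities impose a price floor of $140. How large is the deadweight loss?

$633.73 thousand

Competitive equilibrium: 191.5 − 5q = 17.76 + 2.44q → q* = 23.35215, p* = 74.73925.
At the floor p = 140, quantity demanded = (191.5 − 140)/5 = 10.3.
Sellers' marginal cost at q' = 10.3: 17.76 + 2.44·10.3 = 42.892.
Δq = 23.35215 − 10.3 = 13.05215; wedge = 140 − 42.892 = 97.108.
Welfare loss = ½ × 13.05215 × 97.108 = $633.73 thousand.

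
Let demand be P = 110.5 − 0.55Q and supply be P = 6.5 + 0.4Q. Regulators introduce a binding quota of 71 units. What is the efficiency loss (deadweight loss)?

703.11

Competitive equilibrium: 110.5 − 0.55Q = 6.5 + 0.4Q → Q* = 109.4737, P* = 50.2895.
At Q = 71: demand price = 110.5 − 0.55·71 = 71.45; supply price = 6.5 + 0.4·71 = 34.9.
ΔQ = 109.4737 − 71 = 38.4737; wedge = 71.45 − 34.9 = 36.55.
The triangle = ½ × 38.4737 × 36.55 = 703.11.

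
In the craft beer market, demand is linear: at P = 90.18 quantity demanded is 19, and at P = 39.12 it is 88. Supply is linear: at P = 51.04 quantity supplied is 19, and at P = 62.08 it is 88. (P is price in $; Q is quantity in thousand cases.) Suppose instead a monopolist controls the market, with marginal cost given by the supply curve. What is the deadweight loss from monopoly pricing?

Demand slope = (39.12 − 90.18)/(88 − 19) = −0.74, so P = 104.24 − 0.74Q.
Supply slope = (62.08 − 51.04)/(88 − 19) = 0.16, so P = 48 + 0.16Q.
Competitive equilibrium: 104.24 − 0.74Q = 48 + 0.16Q → Q* = 62.4889, P* = 57.9982.
Marginal revenue: MR = 104.24 − 1.48Q. Set MR = MC: 104.24 − 1.48Q = 48 + 0.16Q → Q_m = 34.2927.
Price P_m = 104.24 − 0.74·34.2927 = 78.8634; MC(Q_m) = 48 + 0.16·34.2927 = 53.4868.
Competitive Q* = 62.4889, so ΔQ = 28.1962; wedge = 78.8634 − 53.4868 = 25.3766.
Welfare loss = ½ × 28.1962 × 25.3766 = $357.76 thousand.

$357.76 thousand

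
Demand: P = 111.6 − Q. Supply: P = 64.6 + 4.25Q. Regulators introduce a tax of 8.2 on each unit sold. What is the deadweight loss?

Competitive equilibrium: 111.6 − Q = 64.6 + 4.25Q → Q* = 8.9524, P* = 102.6476.
With the tax, the buyer price exceeds the seller price by 8.2: (111.6 − Q) − (64.6 + 4.25Q) = 8.2 → Q' = 7.3905.
ΔQ = 8.9524 − 7.3905 = 1.5619; the wedge equals the tax, 8.2.
Deadweight loss = ½ × 1.5619 × 8.2 = 6.40.

6.40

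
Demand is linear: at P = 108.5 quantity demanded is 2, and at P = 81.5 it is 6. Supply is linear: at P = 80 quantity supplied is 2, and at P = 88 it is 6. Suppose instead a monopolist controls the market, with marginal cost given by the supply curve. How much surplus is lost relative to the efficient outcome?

22.93

Demand slope = (81.5 − 108.5)/(6 − 2) = −6.75, so P = 122 − 6.75Q.
Supply slope = (88 − 80)/(6 − 2) = 2, so P = 76 + 2Q.
Competitive equilibrium: 122 − 6.75Q = 76 + 2Q → Q* = 5.2571, P* = 86.5143.
Marginal revenue: MR = 122 − 13.5Q. Set MR = MC: 122 − 13.5Q = 76 + 2Q → Q_m = 2.9677.
Price P_m = 122 − 6.75·2.9677 = 101.968; MC(Q_m) = 76 + 2·2.9677 = 81.9354.
Competitive Q* = 5.2571, so ΔQ = 2.2894; wedge = 101.968 − 81.9354 = 20.0326.
Deadweight loss = ½ × 2.2894 × 20.0326 = 22.93.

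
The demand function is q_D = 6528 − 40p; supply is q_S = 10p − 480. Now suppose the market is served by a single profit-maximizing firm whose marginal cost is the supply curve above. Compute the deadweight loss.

1474.56

In inverse form: demand p = 163.2 − 0.025q, supply p = 48 + 0.1q.
Competitive equilibrium: 163.2 − 0.025q = 48 + 0.1q → q* = 921.6, p* = 140.16.
Marginal revenue: MR = 163.2 − 0.05q. Set MR = MC: 163.2 − 0.05q = 48 + 0.1q → q_m = 768.
Price p_m = 163.2 − 0.025·768 = 144; MC(q_m) = 48 + 0.1·768 = 124.8.
Competitive q* = 921.6, so Δq = 153.6; wedge = 144 − 124.8 = 19.2.
DWL = ½ × 153.6 × 19.2 = 1474.56.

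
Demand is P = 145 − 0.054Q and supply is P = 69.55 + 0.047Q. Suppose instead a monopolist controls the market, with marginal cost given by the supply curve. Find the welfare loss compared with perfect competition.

3420.51

Competitive equilibrium: 145 − 0.054Q = 69.55 + 0.047Q → Q* = 747.0297, P* = 104.6604.
Marginal revenue: MR = 145 − 0.108Q. Set MR = MC: 145 − 0.108Q = 69.55 + 0.047Q → Q_m = 486.7742.
Price P_m = 145 − 0.054·486.7742 = 118.7142; MC(Q_m) = 69.55 + 0.047·486.7742 = 92.4284.
Competitive Q* = 747.0297, so ΔQ = 260.2555; wedge = 118.7142 − 92.4284 = 26.2858.
DWL = ½ × 260.2555 × 26.2858 = 3420.51.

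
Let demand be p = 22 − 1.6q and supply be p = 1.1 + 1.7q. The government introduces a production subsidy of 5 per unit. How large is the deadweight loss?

Competitive equilibrium: 22 − 1.6q = 1.1 + 1.7q → q* = 6.3333, p* = 11.8667.
The subsidy lowers effective supply by 5: p = 1.7q − 3.9.
New quantity: 22 − 1.6q = 1.7q − 3.9 → q' = 7.8485.
Overproduction Δq = 7.8485 − 6.3333 = 1.5152; wedge = subsidy = 5.
Deadweight loss = ½ × 1.5152 × 5 = 3.79.

3.79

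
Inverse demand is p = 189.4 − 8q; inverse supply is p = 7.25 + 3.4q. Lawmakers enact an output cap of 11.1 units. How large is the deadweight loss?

135.63

Competitive equilibrium: 189.4 − 8q = 7.25 + 3.4q → q* = 15.97807, p* = 61.57544.
At q = 11.1: demand price = 189.4 − 8·11.1 = 100.6; supply price = 7.25 + 3.4·11.1 = 44.99.
Δq = 15.97807 − 11.1 = 4.87807; wedge = 100.6 − 44.99 = 55.61.
DWL = ½ × 4.87807 × 55.61 = 135.63.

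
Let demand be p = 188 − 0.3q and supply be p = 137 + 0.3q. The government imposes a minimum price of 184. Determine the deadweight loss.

Competitive equilibrium: 188 − 0.3q = 137 + 0.3q → q* = 85, p* = 162.5.
At the floor p = 184, quantity demanded = (188 − 184)/0.3 = 13.3333.
Sellers' marginal cost at q' = 13.3333: 137 + 0.3·13.3333 = 141.
Δq = 85 − 13.3333 = 71.6667; wedge = 184 − 141 = 43.
Welfare loss = ½ × 71.6667 × 43 = 1540.83.

1540.83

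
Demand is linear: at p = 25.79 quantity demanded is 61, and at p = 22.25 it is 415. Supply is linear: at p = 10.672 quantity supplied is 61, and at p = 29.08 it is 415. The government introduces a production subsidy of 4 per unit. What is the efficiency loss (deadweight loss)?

129.03

Demand slope = (22.25 − 25.79)/(415 − 61) = −0.01, so p = 26.4 − 0.01q.
Supply slope = (29.08 − 10.672)/(415 − 61) = 0.052, so p = 7.5 + 0.052q.
Competitive equilibrium: 26.4 − 0.01q = 7.5 + 0.052q → q* = 304.8387, p* = 23.3516.
The subsidy lowers effective supply by 4: p = 3.5 + 0.052q.
New quantity: 26.4 − 0.01q = 3.5 + 0.052q → q' = 369.3548.
Overproduction Δq = 369.3548 − 304.8387 = 64.5161; wedge = subsidy = 4.
Welfare loss = ½ × 64.5161 × 4 = 129.03.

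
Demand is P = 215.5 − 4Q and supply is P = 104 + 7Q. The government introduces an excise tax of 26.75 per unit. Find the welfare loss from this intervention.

Competitive equilibrium: 215.5 − 4Q = 104 + 7Q → Q* = 10.1364, P* = 174.9545.
With the tax, the buyer price exceeds the seller price by 26.75: (215.5 − 4Q) − (104 + 7Q) = 26.75 → Q' = 7.7045.
ΔQ = 10.1364 − 7.7045 = 2.4319; the wedge equals the tax, 26.75.
Deadweight loss = ½ × 2.4319 × 26.75 = 32.53.

32.53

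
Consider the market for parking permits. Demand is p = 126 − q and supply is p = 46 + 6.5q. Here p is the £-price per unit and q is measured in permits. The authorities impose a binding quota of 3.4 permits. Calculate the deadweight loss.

Competitive equilibrium: 126 − q = 46 + 6.5q → q* = 10.6667, p* = 115.3333.
At q = 3.4: demand price = 126 − 1·3.4 = 122.6; supply price = 46 + 6.5·3.4 = 68.1.
Δq = 10.6667 − 3.4 = 7.2667; wedge = 122.6 − 68.1 = 54.5.
Welfare loss = ½ × 7.2667 × 54.5 = £198.02.

£198.02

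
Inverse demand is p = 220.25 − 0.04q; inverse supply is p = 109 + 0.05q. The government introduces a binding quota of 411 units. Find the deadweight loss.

Competitive equilibrium: 220.25 − 0.04q = 109 + 0.05q → q* = 1236.1111, p* = 170.8056.
At q = 411: demand price = 220.25 − 0.04·411 = 203.81; supply price = 109 + 0.05·411 = 129.55.
Δq = 1236.1111 − 411 = 825.1111; wedge = 203.81 − 129.55 = 74.26.
Welfare loss = ½ × 825.1111 × 74.26 = 30636.38.

30636.38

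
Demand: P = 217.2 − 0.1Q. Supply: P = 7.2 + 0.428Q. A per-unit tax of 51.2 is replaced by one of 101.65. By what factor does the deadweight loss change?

3.942

Competitive equilibrium: 217.2 − 0.1Q = 7.2 + 0.428Q → Q* = 397.7273, P* = 177.4273.
For a per-unit tax t: ΔQ = t/0.528, so DWL = ½·t·(t/0.528) = t²/1.056.
At t = 51.2: DWL = 2482.424. At t = 101.65: DWL = 9784.775.
Ratio = (101.65/51.2)² = 3.942.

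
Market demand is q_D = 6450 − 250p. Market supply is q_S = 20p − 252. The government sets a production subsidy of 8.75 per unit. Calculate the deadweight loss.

708.91

In inverse form: demand p = 25.8 − 0.004q, supply p = 12.6 + 0.05q.
Competitive equilibrium: 25.8 − 0.004q = 12.6 + 0.05q → q* = 244.4444, p* = 24.8222.
The subsidy lowers effective supply by 8.75: p = 3.85 + 0.05q.
New quantity: 25.8 − 0.004q = 3.85 + 0.05q → q' = 406.4815.
Overproduction Δq = 406.4815 − 244.4444 = 162.0371; wedge = subsidy = 8.75.
DWL = ½ × 162.0371 × 8.75 = 708.91.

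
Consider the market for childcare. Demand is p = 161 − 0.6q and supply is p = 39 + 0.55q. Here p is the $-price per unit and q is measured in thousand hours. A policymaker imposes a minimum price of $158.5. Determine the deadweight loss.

Competitive equilibrium: 161 − 0.6q = 39 + 0.55q → q* = 106.087, p* = 97.3478.
At the floor p = 158.5, quantity demanded = (161 − 158.5)/0.6 = 4.1667.
Sellers' marginal cost at q' = 4.1667: 39 + 0.55·4.1667 = 41.2917.
Δq = 106.087 − 4.1667 = 101.9203; wedge = 158.5 − 41.2917 = 117.2083.
DWL = ½ × 101.9203 × 117.2083 = $5972.95 thousand.

$5972.95 thousand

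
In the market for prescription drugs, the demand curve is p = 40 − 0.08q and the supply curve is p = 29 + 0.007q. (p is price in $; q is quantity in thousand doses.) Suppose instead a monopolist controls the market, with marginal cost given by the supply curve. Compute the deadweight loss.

Competitive equilibrium: 40 − 0.08q = 29 + 0.007q → q* = 126.4368, p* = 29.8851.
Marginal revenue: MR = 40 − 0.16q. Set MR = MC: 40 − 0.16q = 29 + 0.007q → q_m = 65.8683.
Price p_m = 40 − 0.08·65.8683 = 34.7305; MC(q_m) = 29 + 0.007·65.8683 = 29.4611.
Competitive q* = 126.4368, so Δq = 60.5685; wedge = 34.7305 − 29.4611 = 5.2694.
DWL = ½ × 60.5685 × 5.2694 = $159.58 thousand.

$159.58 thousand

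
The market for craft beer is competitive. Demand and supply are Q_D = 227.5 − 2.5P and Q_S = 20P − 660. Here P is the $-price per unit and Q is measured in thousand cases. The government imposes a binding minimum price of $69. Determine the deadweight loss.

In inverse form: demand P = 91 − 0.4Q, supply P = 33 + 0.05Q.
Competitive equilibrium: 91 − 0.4Q = 33 + 0.05Q → Q* = 128.8889, P* = 39.4444.
At the floor P = 69, quantity demanded = (91 − 69)/0.4 = 55.
Sellers' marginal cost at Q' = 55: 33 + 0.05·55 = 35.75.
ΔQ = 128.8889 − 55 = 73.8889; wedge = 69 − 35.75 = 33.25.
The triangle = ½ × 73.8889 × 33.25 = $1228.40 thousand.

$1228.40 thousand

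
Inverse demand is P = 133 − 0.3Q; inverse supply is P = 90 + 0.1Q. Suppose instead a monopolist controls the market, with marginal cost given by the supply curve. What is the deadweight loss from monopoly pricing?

Competitive equilibrium: 133 − 0.3Q = 90 + 0.1Q → Q* = 107.5, P* = 100.75.
Marginal revenue: MR = 133 − 0.6Q. Set MR = MC: 133 − 0.6Q = 90 + 0.1Q → Q_m = 61.42857.
Price P_m = 133 − 0.3·61.42857 = 114.57143; MC(Q_m) = 90 + 0.1·61.42857 = 96.14286.
Competitive Q* = 107.5, so ΔQ = 46.07143; wedge = 114.57143 − 96.14286 = 18.42857.
The triangle = ½ × 46.07143 × 18.42857 = 424.52.

424.52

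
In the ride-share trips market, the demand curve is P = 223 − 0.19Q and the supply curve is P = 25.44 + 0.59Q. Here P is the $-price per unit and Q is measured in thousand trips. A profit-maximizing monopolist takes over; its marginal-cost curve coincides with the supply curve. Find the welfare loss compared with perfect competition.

Competitive equilibrium: 223 − 0.19Q = 25.44 + 0.59Q → Q* = 253.28205, P* = 174.87641.
Marginal revenue: MR = 223 − 0.38Q. Set MR = MC: 223 − 0.38Q = 25.44 + 0.59Q → Q_m = 203.6701.
Price P_m = 223 − 0.19·203.6701 = 184.30268; MC(Q_m) = 25.44 + 0.59·203.6701 = 145.60536.
Competitive Q* = 253.28205, so ΔQ = 49.61195; wedge = 184.30268 − 145.60536 = 38.69732.
Welfare loss = ½ × 49.61195 × 38.69732 = $959.92 thousand.

$959.92 thousand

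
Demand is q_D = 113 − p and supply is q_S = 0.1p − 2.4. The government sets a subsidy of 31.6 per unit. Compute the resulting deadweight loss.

In inverse form: demand p = 113 − q, supply p = 24 + 10q.
Competitive equilibrium: 113 − q = 24 + 10q → q* = 8.0909, p* = 104.9091.
The subsidy lowers effective supply by 31.6: p = 10q − 7.6.
New quantity: 113 − q = 10q − 7.6 → q' = 10.9636.
Overproduction Δq = 10.9636 − 8.0909 = 2.8727; wedge = subsidy = 31.6.
Deadweight loss = ½ × 2.8727 × 31.6 = 45.39.

45.39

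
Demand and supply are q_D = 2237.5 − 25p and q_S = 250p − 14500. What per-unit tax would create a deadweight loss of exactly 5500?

22

In inverse form: demand p = 89.5 − 0.04q, supply p = 58 + 0.004q.
Competitive equilibrium: 89.5 − 0.04q = 58 + 0.004q → q* = 715.9091, p* = 60.8636.
A tax t gives Δq = t/0.044 and wedge t, so DWL = t²/0.088.
t²/0.088 = 5500 → t² = 484 → t = 22.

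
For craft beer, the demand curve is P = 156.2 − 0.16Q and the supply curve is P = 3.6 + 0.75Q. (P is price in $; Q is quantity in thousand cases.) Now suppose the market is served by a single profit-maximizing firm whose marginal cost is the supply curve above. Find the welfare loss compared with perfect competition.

$286.09 thousand

Competitive equilibrium: 156.2 − 0.16Q = 3.6 + 0.75Q → Q* = 167.69231, P* = 129.36923.
Marginal revenue: MR = 156.2 − 0.32Q. Set MR = MC: 156.2 − 0.32Q = 3.6 + 0.75Q → Q_m = 142.61682.
Price P_m = 156.2 − 0.16·142.61682 = 133.38131; MC(Q_m) = 3.6 + 0.75·142.61682 = 110.56262.
Competitive Q* = 167.69231, so ΔQ = 25.07549; wedge = 133.38131 − 110.56262 = 22.81869.
Deadweight loss = ½ × 25.07549 × 22.81869 = $286.09 thousand.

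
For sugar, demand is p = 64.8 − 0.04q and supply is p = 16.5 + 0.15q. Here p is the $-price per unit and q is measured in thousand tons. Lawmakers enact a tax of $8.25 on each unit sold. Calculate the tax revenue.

Competitive equilibrium: 64.8 − 0.04q = 16.5 + 0.15q → q* = 254.2105, p* = 54.6316.
With the tax, the buyer price exceeds the seller price by 8.25: (64.8 − 0.04q) − (16.5 + 0.15q) = 8.25 → q' = 210.7895.
Tax revenue = 8.25 × 210.7895 = $1739.01 thousand.

$1739.01 thousand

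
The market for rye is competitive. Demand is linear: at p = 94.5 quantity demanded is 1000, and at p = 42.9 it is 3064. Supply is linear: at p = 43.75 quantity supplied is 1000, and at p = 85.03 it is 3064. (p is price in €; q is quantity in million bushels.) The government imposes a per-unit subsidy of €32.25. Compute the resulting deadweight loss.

Demand slope = (42.9 − 94.5)/(3064 − 1000) = −0.025, so p = 119.5 − 0.025q.
Supply slope = (85.03 − 43.75)/(3064 − 1000) = 0.02, so p = 23.75 + 0.02q.
Competitive equilibrium: 119.5 − 0.025q = 23.75 + 0.02q → q* = 2127.7778, p* = 66.3056.
The subsidy lowers effective supply by 32.25: p = 0.02q − 8.5.
New quantity: 119.5 − 0.025q = 0.02q − 8.5 → q' = 2844.4444.
Overproduction Δq = 2844.4444 − 2127.7778 = 716.6666; wedge = subsidy = 32.25.
DWL = ½ × 716.6666 × 32.25 = €11556.25 million.

€11556.25 million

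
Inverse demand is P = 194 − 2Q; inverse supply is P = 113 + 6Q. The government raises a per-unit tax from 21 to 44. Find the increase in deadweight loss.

93.44

Competitive equilibrium: 194 − 2Q = 113 + 6Q → Q* = 10.125, P* = 173.75.
For a per-unit tax t: ΔQ = t/8, so DWL = ½·t·(t/8) = t²/16.
At t = 21: DWL = 27.563. At t = 44: DWL = 121.
Increase = 121 − 27.563 = 93.44.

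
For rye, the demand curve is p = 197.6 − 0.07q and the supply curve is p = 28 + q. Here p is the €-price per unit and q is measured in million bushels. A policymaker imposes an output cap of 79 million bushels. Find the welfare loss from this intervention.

€3381.73 million

Competitive equilibrium: 197.6 − 0.07q = 28 + q → q* = 158.5047, p* = 186.5047.
At q = 79: demand price = 197.6 − 0.07·79 = 192.07; supply price = 28 + 1·79 = 107.
Δq = 158.5047 − 79 = 79.5047; wedge = 192.07 − 107 = 85.07.
Deadweight loss = ½ × 79.5047 × 85.07 = €3381.73 million.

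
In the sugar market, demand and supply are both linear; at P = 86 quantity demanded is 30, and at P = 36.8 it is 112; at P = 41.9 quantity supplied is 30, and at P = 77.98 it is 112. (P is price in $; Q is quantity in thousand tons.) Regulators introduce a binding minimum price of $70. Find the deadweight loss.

$128.78 thousand

Demand slope = (36.8 − 86)/(112 − 30) = −0.6, so P = 104 − 0.6Q.
Supply slope = (77.98 − 41.9)/(112 − 30) = 0.44, so P = 28.7 + 0.44Q.
Competitive equilibrium: 104 − 0.6Q = 28.7 + 0.44Q → Q* = 72.4038, P* = 60.5577.
At the floor P = 70, quantity demanded = (104 − 70)/0.6 = 56.6667.
Sellers' marginal cost at Q' = 56.6667: 28.7 + 0.44·56.6667 = 53.6333.
ΔQ = 72.4038 − 56.6667 = 15.7371; wedge = 70 − 53.6333 = 16.3667.
The triangle = ½ × 15.7371 × 16.3667 = $128.78 thousand.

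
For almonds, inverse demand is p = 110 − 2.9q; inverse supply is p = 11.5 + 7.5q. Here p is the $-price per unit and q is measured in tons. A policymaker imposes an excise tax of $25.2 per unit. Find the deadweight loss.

Competitive equilibrium: 110 − 2.9q = 11.5 + 7.5q → q* = 9.4712, p* = 82.5337.
With the tax, the buyer price exceeds the seller price by 25.2: (110 − 2.9q) − (11.5 + 7.5q) = 25.2 → q' = 7.0481.
Δq = 9.4712 − 7.0481 = 2.4231; the wedge equals the tax, 25.2.
Welfare loss = ½ × 2.4231 × 25.2 = $30.53.

$30.53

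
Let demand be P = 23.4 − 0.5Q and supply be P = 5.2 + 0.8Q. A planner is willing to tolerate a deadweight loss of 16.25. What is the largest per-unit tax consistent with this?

6.5

Competitive equilibrium: 23.4 − 0.5Q = 5.2 + 0.8Q → Q* = 14, P* = 16.4.
A tax t gives ΔQ = t/1.3 and wedge t, so DWL = t²/2.6.
t²/2.6 = 16.25 → t² = 42.25 → t = 6.5.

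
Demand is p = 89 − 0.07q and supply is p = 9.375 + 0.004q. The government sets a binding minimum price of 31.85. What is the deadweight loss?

2493.22

Competitive equilibrium: 89 − 0.07q = 9.375 + 0.004q → q* = 1076.0135, p* = 13.6791.
At the floor p = 31.85, quantity demanded = (89 − 31.85)/0.07 = 816.4286.
Sellers' marginal cost at q' = 816.4286: 9.375 + 0.004·816.4286 = 12.6407.
Δq = 1076.0135 − 816.4286 = 259.5849; wedge = 31.85 − 12.6407 = 19.2093.
Deadweight loss = ½ × 259.5849 × 19.2093 = 2493.22.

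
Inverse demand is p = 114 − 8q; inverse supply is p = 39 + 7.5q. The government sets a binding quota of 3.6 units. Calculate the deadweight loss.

11.89

Competitive equilibrium: 114 − 8q = 39 + 7.5q → q* = 4.8387, p* = 75.2903.
At q = 3.6: demand price = 114 − 8·3.6 = 85.2; supply price = 39 + 7.5·3.6 = 66.
Δq = 4.8387 − 3.6 = 1.2387; wedge = 85.2 − 66 = 19.2.
Deadweight loss = ½ × 1.2387 × 19.2 = 11.89.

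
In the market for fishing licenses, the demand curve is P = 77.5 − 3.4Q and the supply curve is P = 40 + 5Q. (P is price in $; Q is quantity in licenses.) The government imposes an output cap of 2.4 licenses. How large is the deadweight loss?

$17.90

Competitive equilibrium: 77.5 − 3.4Q = 40 + 5Q → Q* = 4.4643, P* = 62.3214.
At Q = 2.4: demand price = 77.5 − 3.4·2.4 = 69.34; supply price = 40 + 5·2.4 = 52.
ΔQ = 4.4643 − 2.4 = 2.0643; wedge = 69.34 − 52 = 17.34.
The triangle = ½ × 2.0643 × 17.34 = $17.90.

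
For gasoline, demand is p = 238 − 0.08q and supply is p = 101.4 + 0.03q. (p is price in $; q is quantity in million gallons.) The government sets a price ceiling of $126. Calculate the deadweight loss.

$9786.18 million

Competitive equilibrium: 238 − 0.08q = 101.4 + 0.03q → q* = 1241.8182, p* = 138.6545.
At the ceiling p = 126, quantity supplied = (126 − 101.4)/0.03 = 820.
Willingness to pay at q' = 820: 238 − 0.08·820 = 172.4.
Δq = 1241.8182 − 820 = 421.8182; wedge = 172.4 − 126 = 46.4.
Welfare loss = ½ × 421.8182 × 46.4 = $9786.18 million.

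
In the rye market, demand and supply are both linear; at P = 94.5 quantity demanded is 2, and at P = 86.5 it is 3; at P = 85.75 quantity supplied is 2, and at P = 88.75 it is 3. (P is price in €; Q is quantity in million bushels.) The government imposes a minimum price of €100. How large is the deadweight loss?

€12.10 million

Demand slope = (86.5 − 94.5)/(3 − 2) = −8, so P = 110.5 − 8Q.
Supply slope = (88.75 − 85.75)/(3 − 2) = 3, so P = 79.75 + 3Q.
Competitive equilibrium: 110.5 − 8Q = 79.75 + 3Q → Q* = 2.7955, P* = 88.1364.
At the floor P = 100, quantity demanded = (110.5 − 100)/8 = 1.3125.
Sellers' marginal cost at Q' = 1.3125: 79.75 + 3·1.3125 = 83.6875.
ΔQ = 2.7955 − 1.3125 = 1.483; wedge = 100 − 83.6875 = 16.3125.
Deadweight loss = ½ × 1.483 × 16.3125 = €12.10 million.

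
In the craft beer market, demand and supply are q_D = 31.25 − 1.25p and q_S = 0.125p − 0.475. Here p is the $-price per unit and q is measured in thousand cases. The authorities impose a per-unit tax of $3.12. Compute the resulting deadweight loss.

$0.55 thousand

In inverse form: demand p = 25 − 0.8q, supply p = 3.8 + 8q.
Competitive equilibrium: 25 − 0.8q = 3.8 + 8q → q* = 2.4091, p* = 23.0727.
With the tax, the buyer price exceeds the seller price by 3.12: (25 − 0.8q) − (3.8 + 8q) = 3.12 → q' = 2.0545.
Δq = 2.4091 − 2.0545 = 0.3546; the wedge equals the tax, 3.12.
The triangle = ½ × 0.3546 × 3.12 = $0.55 thousand.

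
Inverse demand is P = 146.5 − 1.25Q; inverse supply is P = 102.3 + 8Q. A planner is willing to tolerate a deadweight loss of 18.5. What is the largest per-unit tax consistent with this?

Competitive equilibrium: 146.5 − 1.25Q = 102.3 + 8Q → Q* = 4.7784, P* = 140.527.
A tax t gives ΔQ = t/9.25 and wedge t, so DWL = t²/18.5.
t²/18.5 = 18.5 → t² = 342.25 → t = 18.5.

18.5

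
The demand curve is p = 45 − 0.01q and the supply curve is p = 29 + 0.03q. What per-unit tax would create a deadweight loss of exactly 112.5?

Competitive equilibrium: 45 − 0.01q = 29 + 0.03q → q* = 400, p* = 41.
A tax t gives Δq = t/0.04 and wedge t, so DWL = t²/0.08.
t²/0.08 = 112.5 → t² = 9 → t = 3.

3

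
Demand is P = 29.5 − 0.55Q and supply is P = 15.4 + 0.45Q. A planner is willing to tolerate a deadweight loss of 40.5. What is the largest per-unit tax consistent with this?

9

Competitive equilibrium: 29.5 − 0.55Q = 15.4 + 0.45Q → Q* = 14.1, P* = 21.745.
A tax t gives ΔQ = t/1 and wedge t, so DWL = t²/2.
t²/2 = 40.5 → t² = 81 → t = 9.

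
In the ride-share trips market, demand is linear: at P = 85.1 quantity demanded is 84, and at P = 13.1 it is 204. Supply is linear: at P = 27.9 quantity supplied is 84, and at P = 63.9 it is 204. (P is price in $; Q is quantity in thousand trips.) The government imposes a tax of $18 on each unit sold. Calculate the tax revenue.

Demand slope = (13.1 − 85.1)/(204 − 84) = −0.6, so P = 135.5 − 0.6Q.
Supply slope = (63.9 − 27.9)/(204 − 84) = 0.3, so P = 2.7 + 0.3Q.
Competitive equilibrium: 135.5 − 0.6Q = 2.7 + 0.3Q → Q* = 147.5556, P* = 46.9667.
With the tax, the buyer price exceeds the seller price by 18: (135.5 − 0.6Q) − (2.7 + 0.3Q) = 18 → Q' = 127.5556.
Tax revenue = 18 × 127.5556 = $2296 thousand.

$2296 thousand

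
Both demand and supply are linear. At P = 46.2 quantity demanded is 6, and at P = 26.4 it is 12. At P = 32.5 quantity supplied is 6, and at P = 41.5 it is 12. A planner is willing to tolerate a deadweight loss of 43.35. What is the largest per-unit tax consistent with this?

Demand slope = (26.4 − 46.2)/(12 − 6) = −3.3, so P = 66 − 3.3Q.
Supply slope = (41.5 − 32.5)/(12 − 6) = 1.5, so P = 23.5 + 1.5Q.
Competitive equilibrium: 66 − 3.3Q = 23.5 + 1.5Q → Q* = 8.8542, P* = 36.7813.
A tax t gives ΔQ = t/4.8 and wedge t, so DWL = t²/9.6.
t²/9.6 = 43.35 → t² = 416.16 → t = 20.4.

20.4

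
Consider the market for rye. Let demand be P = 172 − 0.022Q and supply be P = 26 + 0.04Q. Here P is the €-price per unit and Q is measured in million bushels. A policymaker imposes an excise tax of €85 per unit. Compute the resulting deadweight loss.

€58266.13 million

Competitive equilibrium: 172 − 0.022Q = 26 + 0.04Q → Q* = 2354.8387, P* = 120.1935.
With the tax, the buyer price exceeds the seller price by 85: (172 − 0.022Q) − (26 + 0.04Q) = 85 → Q' = 983.871.
ΔQ = 2354.8387 − 983.871 = 1370.9677; the wedge equals the tax, 85.
Deadweight loss = ½ × 1370.9677 × 85 = €58266.13 million.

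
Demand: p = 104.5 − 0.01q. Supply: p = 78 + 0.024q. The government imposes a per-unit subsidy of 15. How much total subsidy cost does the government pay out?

Competitive equilibrium: 104.5 − 0.01q = 78 + 0.024q → q* = 779.4118, p* = 96.7059.
The subsidy lowers effective supply by 15: p = 63 + 0.024q.
New quantity: 104.5 − 0.01q = 63 + 0.024q → q' = 1220.5882.
Total subsidy cost = 15 × 1220.5882 = 18308.82.

18308.82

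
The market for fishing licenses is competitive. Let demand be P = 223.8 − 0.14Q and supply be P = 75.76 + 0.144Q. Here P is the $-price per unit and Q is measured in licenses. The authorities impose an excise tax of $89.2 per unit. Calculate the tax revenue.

$18480.73

Competitive equilibrium: 223.8 − 0.14Q = 75.76 + 0.144Q → Q* = 521.2676, P* = 150.8225.
With the tax, the buyer price exceeds the seller price by 89.2: (223.8 − 0.14Q) − (75.76 + 0.144Q) = 89.2 → Q' = 207.1831.
Tax revenue = 89.2 × 207.1831 = $18480.73.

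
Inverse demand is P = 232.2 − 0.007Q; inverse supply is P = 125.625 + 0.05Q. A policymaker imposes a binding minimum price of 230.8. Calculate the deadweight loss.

Competitive equilibrium: 232.2 − 0.007Q = 125.625 + 0.05Q → Q* = 1869.7368, P* = 219.1118.
At the floor P = 230.8, quantity demanded = (232.2 − 230.8)/0.007 = 200.
Sellers' marginal cost at Q' = 200: 125.625 + 0.05·200 = 135.625.
ΔQ = 1869.7368 − 200 = 1669.7368; wedge = 230.8 − 135.625 = 95.175.
Welfare loss = ½ × 1669.7368 × 95.175 = 79458.60.

79458.60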